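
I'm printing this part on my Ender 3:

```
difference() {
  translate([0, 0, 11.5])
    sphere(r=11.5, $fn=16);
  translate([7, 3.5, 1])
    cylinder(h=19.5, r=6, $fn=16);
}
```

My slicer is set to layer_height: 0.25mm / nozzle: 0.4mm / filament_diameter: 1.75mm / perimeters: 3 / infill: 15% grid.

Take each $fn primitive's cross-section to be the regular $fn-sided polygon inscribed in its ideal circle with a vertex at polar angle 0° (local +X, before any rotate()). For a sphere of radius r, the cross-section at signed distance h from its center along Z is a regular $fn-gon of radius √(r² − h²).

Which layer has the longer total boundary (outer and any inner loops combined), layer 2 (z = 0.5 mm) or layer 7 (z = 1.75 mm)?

layer 7 (z = 1.75 mm)

Layer 2 (z = 0.5): the sphere: section is a regular 16-gon, circumradius = √(r²−h²) = √(11.5²−11²) = 3.354 (perimeter = 2·16·3.354·sin(180°/16) = 20.94 mm); the cylinder at (7, 3.5) is absent (z outside [1, 20.5]); Taking the first minus the rest: none of the subtracted shapes is present at this height, so the r=11.5 sphere is unchanged — boundary = 20.94 mm. So its perimeter = 20.94 mm. Layer 7 (z = 1.75): the r=11.5 sphere slices to a regular 16-gon of circumradius 6.098 (√(r²−h²) with h=9.75 from center) (perimeter = 2·16·6.098·sin(180°/16) = 38.07 mm); the r=6 cylinder at (7, 3.5) contributes a regular 16-gon of circumradius 6 (perimeter = 2·16·6.000·sin(180°/16) = 37.46 mm); Subtracting the remaining from the first: starting from the r=11.5 sphere, the r=6 cylinder at (7, 3.5) partially overlaps it — only the 25.78 mm² overlap (of its 110.21 mm²) is removed, clipping the outline — boundary = 38.12 mm. So its perimeter = 38.12 mm. Layer 7 is larger (38.12 vs 20.94 mm).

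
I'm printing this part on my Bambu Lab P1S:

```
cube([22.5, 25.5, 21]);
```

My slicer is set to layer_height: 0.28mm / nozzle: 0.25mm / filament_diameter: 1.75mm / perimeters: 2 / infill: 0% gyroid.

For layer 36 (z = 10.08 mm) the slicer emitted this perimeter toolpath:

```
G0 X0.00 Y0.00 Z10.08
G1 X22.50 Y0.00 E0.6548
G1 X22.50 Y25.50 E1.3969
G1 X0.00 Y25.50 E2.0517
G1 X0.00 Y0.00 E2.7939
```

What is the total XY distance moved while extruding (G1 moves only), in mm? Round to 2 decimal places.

Sum the Euclidean lengths of each G1 segment: total = 96.00 mm.

96.00 mm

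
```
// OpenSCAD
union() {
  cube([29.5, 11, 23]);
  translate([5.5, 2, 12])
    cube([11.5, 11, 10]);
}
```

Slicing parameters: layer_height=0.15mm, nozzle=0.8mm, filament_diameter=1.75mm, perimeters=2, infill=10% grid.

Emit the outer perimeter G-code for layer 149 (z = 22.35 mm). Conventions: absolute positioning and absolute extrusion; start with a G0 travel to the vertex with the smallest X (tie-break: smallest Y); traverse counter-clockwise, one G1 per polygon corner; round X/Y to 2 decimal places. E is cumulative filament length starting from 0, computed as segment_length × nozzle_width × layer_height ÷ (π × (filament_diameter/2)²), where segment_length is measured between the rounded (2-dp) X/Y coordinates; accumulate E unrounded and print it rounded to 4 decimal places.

G0 X0.00 Y0.00 Z22.35
G1 X29.50 Y0.00 E1.4718
G1 X29.50 Y11.00 E2.0206
G1 X0.00 Y11.00 E3.4923
G1 X0.00 Y0.00 E4.0411

At z = 22.35 mm: the cube (footprint 29.5×11) is included at this height; the cube at (5.5, 2) is absent (z outside [12, 22]); Merging all regions: only the 29.5×11 cube is present, so the union is just that shape — 1 connected region. The outline is a single polygon with 4 vertices. Extrusion per mm of travel: 0.8 × 0.15 / (π × 0.875²) = 0.049890. Accumulating E over each segment gives final E = 4.0411.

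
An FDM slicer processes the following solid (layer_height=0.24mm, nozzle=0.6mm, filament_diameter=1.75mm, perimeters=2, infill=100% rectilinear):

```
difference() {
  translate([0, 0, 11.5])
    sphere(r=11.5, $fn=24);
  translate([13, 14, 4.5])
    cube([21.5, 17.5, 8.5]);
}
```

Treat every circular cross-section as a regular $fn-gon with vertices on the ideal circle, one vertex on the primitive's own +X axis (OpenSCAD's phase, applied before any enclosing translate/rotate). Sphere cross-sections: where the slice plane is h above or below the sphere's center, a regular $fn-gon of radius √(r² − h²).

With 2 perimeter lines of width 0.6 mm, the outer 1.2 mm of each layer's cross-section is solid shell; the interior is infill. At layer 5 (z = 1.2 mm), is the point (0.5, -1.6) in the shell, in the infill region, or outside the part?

infill

At z = 1.2 mm: the sphere: section is a regular 24-gon, circumradius = √(r²−h²) = √(11.5²−10.3²) = 5.115; the cube at (13, 14) is absent (z outside [4.5, 13]); After the difference (first − rest): none of the subtracted shapes is present at this height, so the r=11.5 sphere is unchanged — 1 connected region. Overall, the cross-section is a single solid region. The nearest boundary edge runs (1.32, -4.94)→(2.56, -4.43); distance from the point to it = 3.40 mm. The point is inside the cross-section and 3.40 mm from the nearest boundary — more than the 1.2 mm shell width (2 × 0.6), so it's in the infill interior.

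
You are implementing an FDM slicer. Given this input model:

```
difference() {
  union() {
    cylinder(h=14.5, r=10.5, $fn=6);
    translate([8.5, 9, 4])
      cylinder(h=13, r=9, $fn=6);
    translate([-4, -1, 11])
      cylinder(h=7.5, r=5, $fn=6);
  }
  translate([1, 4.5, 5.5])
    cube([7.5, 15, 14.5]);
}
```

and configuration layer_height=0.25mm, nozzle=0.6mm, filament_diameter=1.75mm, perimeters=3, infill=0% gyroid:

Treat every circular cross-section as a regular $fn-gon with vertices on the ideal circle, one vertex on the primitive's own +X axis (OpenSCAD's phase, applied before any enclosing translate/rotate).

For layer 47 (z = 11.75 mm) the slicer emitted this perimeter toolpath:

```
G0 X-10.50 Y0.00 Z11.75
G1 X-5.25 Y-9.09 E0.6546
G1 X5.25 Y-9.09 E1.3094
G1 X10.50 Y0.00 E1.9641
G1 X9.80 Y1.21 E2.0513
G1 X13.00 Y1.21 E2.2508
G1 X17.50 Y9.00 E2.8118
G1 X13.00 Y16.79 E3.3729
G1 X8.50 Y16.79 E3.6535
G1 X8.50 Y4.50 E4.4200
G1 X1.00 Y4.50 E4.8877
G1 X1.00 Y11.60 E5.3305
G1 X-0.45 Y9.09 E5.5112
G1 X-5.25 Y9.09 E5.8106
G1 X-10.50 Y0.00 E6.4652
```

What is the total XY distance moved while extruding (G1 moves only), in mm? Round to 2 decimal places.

Sum the Euclidean lengths of each G1 segment: total = 103.67 mm.

103.67 mm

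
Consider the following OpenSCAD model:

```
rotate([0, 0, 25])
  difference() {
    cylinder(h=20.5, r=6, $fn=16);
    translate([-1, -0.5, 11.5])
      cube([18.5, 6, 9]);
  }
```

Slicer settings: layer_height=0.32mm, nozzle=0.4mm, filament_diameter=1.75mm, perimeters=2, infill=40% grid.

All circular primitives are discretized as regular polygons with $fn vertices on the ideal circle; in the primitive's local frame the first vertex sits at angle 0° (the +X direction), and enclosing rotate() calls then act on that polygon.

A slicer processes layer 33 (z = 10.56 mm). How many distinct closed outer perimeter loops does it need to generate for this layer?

At z = 10.56 mm: the r=6 cylinder contributes a regular 16-gon of circumradius 6; the cube at (-1, -0.5) does not reach this height (z outside [11.5, 20.5]); Taking the first minus the rest: none of the subtracted shapes is present at this height, so the r=6 cylinder is unchanged — 1 connected region; (rotated 25° about Z; rotation is an isometry so areas/perimeters/island counts are preserved). The result has 1 disconnected region.

1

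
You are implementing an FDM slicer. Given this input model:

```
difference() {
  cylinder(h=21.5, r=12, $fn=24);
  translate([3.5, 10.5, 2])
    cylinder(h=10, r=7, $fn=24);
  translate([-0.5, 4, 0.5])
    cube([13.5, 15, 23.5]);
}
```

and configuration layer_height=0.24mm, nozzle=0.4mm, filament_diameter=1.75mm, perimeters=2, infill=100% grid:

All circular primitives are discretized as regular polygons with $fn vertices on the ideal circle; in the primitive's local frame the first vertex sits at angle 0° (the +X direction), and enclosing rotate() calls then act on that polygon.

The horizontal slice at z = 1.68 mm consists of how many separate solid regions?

At z = 1.68 mm: the r=12 cylinder gives a regular 24-gon of circumradius 12 (constant along its height); the cylinder at (3.5, 10.5) is absent (z outside [2, 12]); the 13.5×15 cube at (-0.5, 4) contributes its full rectangle; Subtracting the remaining from the first: starting from the r=12 cylinder, the 13.5×15 cube at (-0.5, 4) partially overlaps it — only the 68.96 mm² overlap (of its 202.50 mm²) is removed, clipping the outline — 1 connected region. The result has 1 disconnected region.

1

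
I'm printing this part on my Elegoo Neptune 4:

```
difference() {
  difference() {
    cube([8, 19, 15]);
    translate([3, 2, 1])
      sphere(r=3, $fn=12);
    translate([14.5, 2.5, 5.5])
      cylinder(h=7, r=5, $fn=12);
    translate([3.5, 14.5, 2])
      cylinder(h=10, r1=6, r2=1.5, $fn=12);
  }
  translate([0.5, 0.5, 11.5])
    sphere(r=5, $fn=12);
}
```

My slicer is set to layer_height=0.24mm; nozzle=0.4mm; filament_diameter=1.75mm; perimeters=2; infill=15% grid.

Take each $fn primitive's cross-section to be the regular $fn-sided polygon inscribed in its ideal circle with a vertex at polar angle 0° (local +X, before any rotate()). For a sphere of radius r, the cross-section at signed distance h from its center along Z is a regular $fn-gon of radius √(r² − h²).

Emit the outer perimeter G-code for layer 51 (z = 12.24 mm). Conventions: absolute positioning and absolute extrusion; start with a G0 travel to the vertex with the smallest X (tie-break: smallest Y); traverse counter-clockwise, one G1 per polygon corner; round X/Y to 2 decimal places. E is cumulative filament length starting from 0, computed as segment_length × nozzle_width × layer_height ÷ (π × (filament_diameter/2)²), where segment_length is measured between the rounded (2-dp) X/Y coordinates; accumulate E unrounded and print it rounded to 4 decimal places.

G0 X0.00 Y5.31 Z12.24
G1 X0.50 Y5.44 E0.0206
G1 X2.97 Y4.78 E0.1227
G1 X4.78 Y2.97 E0.2248
G1 X5.44 Y0.50 E0.3269
G1 X5.31 Y0.00 E0.3475
G1 X8.00 Y0.00 E0.4549
G1 X8.00 Y19.00 E1.2132
G1 X0.00 Y19.00 E1.5325
G1 X0.00 Y5.31 E2.0789

At z = 12.24 mm: the cube (footprint 8×19) is included at this height; the sphere at (3, 2) is absent (|z−center|=11.240 > r=3); the cylinder at (14.5, 2.5): section is a regular 12-gon, circumradius r=5; the cone at (3.5, 14.5) is absent (z outside [2, 12]); After the difference (first − rest): starting from the 8×19 cube, the r=5 cylinder at (14.5, 2.5) misses the remaining region (no effect) — 1 connected region; the sphere at (0.5, 0.5): section is a regular 12-gon, circumradius = √(r²−h²) = √(5²−0.74²) = 4.945; After the difference (first − rest): starting from that combined region, the r=5 sphere at (0.5, 0.5) partially overlaps it — only the 23.47 mm² overlap (of its 73.36 mm²) is removed, clipping the outline — 1 connected region. The outline is a single polygon with 9 vertices. Extrusion per mm of travel: 0.4 × 0.24 / (π × 0.875²) = 0.039912. Accumulating E over each segment gives final E = 2.0789.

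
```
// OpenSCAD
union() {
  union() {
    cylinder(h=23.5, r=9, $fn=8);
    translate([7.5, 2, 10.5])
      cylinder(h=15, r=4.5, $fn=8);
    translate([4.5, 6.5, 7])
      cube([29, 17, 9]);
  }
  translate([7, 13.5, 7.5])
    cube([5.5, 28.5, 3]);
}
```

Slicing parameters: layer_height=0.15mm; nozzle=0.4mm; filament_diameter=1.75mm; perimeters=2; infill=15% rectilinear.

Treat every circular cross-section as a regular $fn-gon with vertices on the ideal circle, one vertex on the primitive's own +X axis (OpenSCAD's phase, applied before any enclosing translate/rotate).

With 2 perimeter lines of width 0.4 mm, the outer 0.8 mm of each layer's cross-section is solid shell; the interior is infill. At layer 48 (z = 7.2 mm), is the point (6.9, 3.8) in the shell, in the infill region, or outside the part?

shell

At z = 7.2 mm: the cylinder: section is a regular 8-gon, circumradius r=9; the cylinder at (7.5, 2) is absent (z outside [10.5, 25.5]); the cube at (4.5, 6.5) (footprint 29×17) is included at this height; Taking the union: the regions partially overlap (shared area 0.49 mm²), so overlapping operands fuse into one piece — 1 connected region; the cube at (7, 13.5) is not intersected at this z (z outside [7.5, 10.5]); Combining (union): only the result so far is present, so the union is just that shape — 1 connected region. Overall, the cross-section is a single solid region. The nearest boundary edge runs (6.36, 6.36)→(9.00, 0.00); distance from the point to it = 0.49 mm. The point is inside the cross-section, 0.49 mm from the nearest boundary — within the 0.8 mm shell band (2 × 0.4).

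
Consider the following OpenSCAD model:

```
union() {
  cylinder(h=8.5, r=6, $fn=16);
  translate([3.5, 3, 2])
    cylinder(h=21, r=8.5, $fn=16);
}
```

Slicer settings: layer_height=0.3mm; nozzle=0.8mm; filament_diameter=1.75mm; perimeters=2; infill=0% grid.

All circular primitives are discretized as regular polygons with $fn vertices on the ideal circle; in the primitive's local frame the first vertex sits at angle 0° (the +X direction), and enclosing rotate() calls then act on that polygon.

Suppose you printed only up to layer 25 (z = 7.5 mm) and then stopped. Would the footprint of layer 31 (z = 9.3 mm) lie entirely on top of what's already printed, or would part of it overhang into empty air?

Compare the two slices. At z = 7.5: the r=6 cylinder contributes a regular 16-gon of circumradius 6 (area = (16/2)·6.000²·sin(360°/16) = 110.21 mm²); the r=8.5 cylinder at (3.5, 3) contributes a regular 16-gon of circumradius 8.5 (area = (16/2)·8.500²·sin(360°/16) = 221.19 mm²); Combining (union): the regions partially overlap — summed areas 331.40 mm² minus the doubly-counted overlap 90.69 mm² gives 240.72 mm² — area = 240.72 mm². At z = 9.3: the cylinder is absent (z outside [0, 8.5]); the r=8.5 cylinder at (3.5, 3) contributes a regular 16-gon of circumradius 8.5 (area = (16/2)·8.500²·sin(360°/16) = 221.19 mm²); Combining (union): only the r=8.5 cylinder at (3.5, 3) is present, so the union is just that shape — area = 221.19 mm². Checking containment: the cross-section at z = 9.3 is a subset of the cross-section at z = 7.5.

entirely on top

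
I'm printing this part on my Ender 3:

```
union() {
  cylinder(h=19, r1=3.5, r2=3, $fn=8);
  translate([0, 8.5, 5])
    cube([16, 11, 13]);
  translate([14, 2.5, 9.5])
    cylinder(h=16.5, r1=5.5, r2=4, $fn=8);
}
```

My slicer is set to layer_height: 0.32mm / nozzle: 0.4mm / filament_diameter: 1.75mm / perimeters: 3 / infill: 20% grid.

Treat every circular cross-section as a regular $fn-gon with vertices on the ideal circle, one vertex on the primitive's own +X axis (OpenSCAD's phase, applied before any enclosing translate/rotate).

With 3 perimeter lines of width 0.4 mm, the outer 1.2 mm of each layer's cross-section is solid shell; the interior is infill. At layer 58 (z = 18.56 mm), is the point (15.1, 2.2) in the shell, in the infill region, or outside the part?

At z = 18.56 mm: the cone (r1=3.5→r2=3) has section circumradius 3.012 here — a regular 8-gon; the cube at (0, 8.5) is absent (z outside [5, 18]); the cone at (14, 2.5) contributes a regular 8-gon of circumradius 4.676 (interpolated between r1=5.5 and r2=4 at t=0.549); Taking the union: the 2 present regions are separate (no shared area or edge), so areas and boundary lengths simply add and each stays a separate island — 2 connected regions. Overall, the cross-section has 2 separate islands. The nearest boundary edge runs (18.68, 2.50)→(17.31, -0.81); distance from the point to it = 3.19 mm. (Shell/infill is judged within the island containing the point — the largest one.) The point is inside the cross-section and 3.19 mm from the nearest boundary — more than the 1.2 mm shell width (3 × 0.4), so it's in the infill interior.

infill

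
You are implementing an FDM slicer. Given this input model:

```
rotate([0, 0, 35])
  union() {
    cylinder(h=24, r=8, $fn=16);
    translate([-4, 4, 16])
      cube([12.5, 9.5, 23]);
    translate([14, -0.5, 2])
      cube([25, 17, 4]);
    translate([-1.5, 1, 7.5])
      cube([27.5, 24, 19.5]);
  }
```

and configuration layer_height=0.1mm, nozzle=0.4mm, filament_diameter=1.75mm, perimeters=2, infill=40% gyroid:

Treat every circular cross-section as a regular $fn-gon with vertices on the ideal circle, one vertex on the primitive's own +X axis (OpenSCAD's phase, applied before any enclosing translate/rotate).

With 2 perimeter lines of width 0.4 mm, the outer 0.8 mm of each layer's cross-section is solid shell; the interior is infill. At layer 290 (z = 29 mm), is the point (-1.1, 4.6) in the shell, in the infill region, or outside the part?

shell

At z = 29 mm: the cylinder is absent (z outside [0, 24]); the 12.5×9.5 cube at (-4, 4) contributes its full rectangle; the cube at (14, -0.5) is not intersected at this z (z outside [2, 6]); the cube at (-1.5, 1) is absent (z outside [7.5, 27]); Combining (union): only the 12.5×9.5 cube at (-4, 4) is present, so the union is just that shape — 1 connected region; (whole slice rotated 35° about Z — lengths, areas and connectivity unchanged). Overall, the cross-section is a single solid region. Undo the 35° rotation: the query point maps to (1.737, 4.399) in the un-rotated model frame. The nearest boundary edge runs (-4.00, 4.00)→(8.50, 4.00); distance from the point to it = 0.40 mm. The point is inside the cross-section, 0.40 mm from the nearest boundary — within the 0.8 mm shell band (2 × 0.4).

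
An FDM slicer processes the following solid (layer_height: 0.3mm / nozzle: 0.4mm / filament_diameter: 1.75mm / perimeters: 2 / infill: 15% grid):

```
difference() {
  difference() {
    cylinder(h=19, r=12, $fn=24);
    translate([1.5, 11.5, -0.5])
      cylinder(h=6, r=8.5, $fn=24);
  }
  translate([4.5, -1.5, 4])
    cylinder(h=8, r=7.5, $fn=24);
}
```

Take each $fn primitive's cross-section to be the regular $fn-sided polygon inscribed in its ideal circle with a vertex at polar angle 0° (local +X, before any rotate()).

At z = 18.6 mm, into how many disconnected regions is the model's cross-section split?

1

At z = 18.6 mm: the cylinder: section is a regular 24-gon, circumradius r=12; the cylinder at (1.5, 11.5) does not reach this height (z outside [-0.5, 5.5]); Taking the first minus the rest: none of the subtracted shapes is present at this height, so the r=12 cylinder is unchanged — 1 connected region; the cylinder at (4.5, -1.5) is absent (z outside [4, 12]); Taking the first minus the rest: none of the subtracted shapes is present at this height, so the result so far is unchanged — 1 connected region. The result has 1 disconnected region.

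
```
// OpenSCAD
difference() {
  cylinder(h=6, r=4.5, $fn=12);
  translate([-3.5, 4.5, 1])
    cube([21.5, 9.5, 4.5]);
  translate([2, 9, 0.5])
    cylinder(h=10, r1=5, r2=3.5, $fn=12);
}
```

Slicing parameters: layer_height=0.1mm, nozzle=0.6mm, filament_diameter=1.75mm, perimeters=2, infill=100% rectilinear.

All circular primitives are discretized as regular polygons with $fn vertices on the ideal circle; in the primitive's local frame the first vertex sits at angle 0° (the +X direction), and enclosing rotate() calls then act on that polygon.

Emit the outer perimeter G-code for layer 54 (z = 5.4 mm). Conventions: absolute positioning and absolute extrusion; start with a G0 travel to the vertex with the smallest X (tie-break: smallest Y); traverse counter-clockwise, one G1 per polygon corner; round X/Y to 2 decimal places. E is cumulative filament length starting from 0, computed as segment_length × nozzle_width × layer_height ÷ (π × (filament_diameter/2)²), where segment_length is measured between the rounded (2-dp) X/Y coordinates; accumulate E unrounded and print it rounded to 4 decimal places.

G0 X-4.50 Y0.00 Z5.40
G1 X-3.90 Y-2.25 E0.0581
G1 X-2.25 Y-3.90 E0.1163
G1 X0.00 Y-4.50 E0.1744
G1 X2.25 Y-3.90 E0.2325
G1 X3.90 Y-2.25 E0.2907
G1 X4.50 Y0.00 E0.3488
G1 X3.90 Y2.25 E0.4069
G1 X2.25 Y3.90 E0.4651
G1 X0.00 Y4.50 E0.5232
G1 X-2.25 Y3.90 E0.5812
G1 X-3.90 Y2.25 E0.6394
G1 X-4.50 Y0.00 E0.6975

At z = 5.4 mm: the r=4.5 cylinder gives a regular 12-gon of circumradius 4.5 (constant along its height); the cube at (-3.5, 4.5) is present — its section is the full 21.5×9.5 rectangle; the cone at (2, 9) contributes a regular 12-gon of circumradius 4.265 (interpolated between r1=5 and r2=3.5 at t=0.490); Taking the first minus the rest: starting from the r=4.5 cylinder, the 21.5×9.5 cube at (-3.5, 4.5) misses the remaining region (no effect); the cone at (2, 9) misses the remaining region (no effect) — 1 connected region. The outline is a single polygon with 12 vertices. Extrusion per mm of travel: 0.6 × 0.1 / (π × 0.875²) = 0.024945. Accumulating E over each segment gives final E = 0.6975.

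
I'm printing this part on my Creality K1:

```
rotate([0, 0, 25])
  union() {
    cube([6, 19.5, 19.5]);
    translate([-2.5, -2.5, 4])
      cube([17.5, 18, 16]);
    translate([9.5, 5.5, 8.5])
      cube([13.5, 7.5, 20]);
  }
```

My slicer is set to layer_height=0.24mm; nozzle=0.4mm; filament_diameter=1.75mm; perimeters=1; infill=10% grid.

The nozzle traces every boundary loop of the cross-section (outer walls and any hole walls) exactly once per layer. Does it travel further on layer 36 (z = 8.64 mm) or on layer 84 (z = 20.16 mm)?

Layer 36 (z = 8.64): the cube is present — its section is the full 6×19.5 rectangle (perimeter 51.00 mm); the 17.5×18 cube at (-2.5, -2.5) contributes its full rectangle (perimeter 71.00 mm); the cube at (9.5, 5.5) is present — its section is the full 13.5×7.5 rectangle (perimeter 42.00 mm); Merging all regions: the regions partially overlap (shared area 134.25 mm²), so the edge portions inside another operand are dropped and the merged outline is re-measured after clipping — boundary = 95.00 mm; (rotated 25° about Z; rotation is an isometry so areas/perimeters/island counts are preserved). So its perimeter = 95.00 mm. Layer 84 (z = 20.16): the cube is absent (z outside [0, 19.5]); the cube at (-2.5, -2.5) is not intersected at this z (z outside [4, 20]); the cube at (9.5, 5.5) (footprint 13.5×7.5) is included at this height (perimeter 42.00 mm); Merging all regions: only the 13.5×7.5 cube at (9.5, 5.5) is present, so the union is just that shape — boundary = 42.00 mm; (rotated 25° about Z; rotation is an isometry so areas/perimeters/island counts are preserved). So its perimeter = 42.00 mm. Layer 36 is larger (95.00 vs 42.00 mm).

layer 36 (z = 8.64 mm)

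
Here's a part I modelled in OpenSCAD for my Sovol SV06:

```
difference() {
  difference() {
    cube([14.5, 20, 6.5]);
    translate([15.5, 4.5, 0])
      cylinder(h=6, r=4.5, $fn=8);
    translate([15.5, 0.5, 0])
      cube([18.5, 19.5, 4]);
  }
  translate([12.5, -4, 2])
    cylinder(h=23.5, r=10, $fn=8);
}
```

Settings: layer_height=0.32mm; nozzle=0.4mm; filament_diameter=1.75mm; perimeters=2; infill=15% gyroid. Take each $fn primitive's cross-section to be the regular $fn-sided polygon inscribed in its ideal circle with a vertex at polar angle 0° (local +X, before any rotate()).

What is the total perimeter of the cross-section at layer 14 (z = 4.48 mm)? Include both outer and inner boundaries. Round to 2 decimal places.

At z = 4.48 mm: the cube (footprint 14.5×20) is included at this height (perimeter 69.00 mm); the r=4.5 cylinder at (15.5, 4.5) gives a regular 8-gon of circumradius 4.5 (constant along its height) (perimeter = 2·8·4.500·sin(180°/8) = 27.55 mm); the cube at (15.5, 0.5) is not intersected at this z (z outside [0, 4]); After the difference (first − rest): starting from the 14.5×20 cube, the r=4.5 cylinder at (15.5, 4.5) partially overlaps it — only the 20.05 mm² overlap (of its 57.28 mm²) is removed, clipping the outline — boundary = 72.44 mm; the r=10 cylinder at (12.5, -4) gives a regular 8-gon of circumradius 10 (constant along its height) (perimeter = 2·8·10.000·sin(180°/8) = 61.23 mm); Taking the first minus the rest: starting from the result so far, the r=10 cylinder at (12.5, -4) partially overlaps it — only the 31.41 mm² overlap (of its 282.84 mm²) is removed, clipping the outline — boundary = 64.56 mm. Overall, the cross-section is a single solid region. Total boundary length (outer) = 64.56 mm.

64.56 mm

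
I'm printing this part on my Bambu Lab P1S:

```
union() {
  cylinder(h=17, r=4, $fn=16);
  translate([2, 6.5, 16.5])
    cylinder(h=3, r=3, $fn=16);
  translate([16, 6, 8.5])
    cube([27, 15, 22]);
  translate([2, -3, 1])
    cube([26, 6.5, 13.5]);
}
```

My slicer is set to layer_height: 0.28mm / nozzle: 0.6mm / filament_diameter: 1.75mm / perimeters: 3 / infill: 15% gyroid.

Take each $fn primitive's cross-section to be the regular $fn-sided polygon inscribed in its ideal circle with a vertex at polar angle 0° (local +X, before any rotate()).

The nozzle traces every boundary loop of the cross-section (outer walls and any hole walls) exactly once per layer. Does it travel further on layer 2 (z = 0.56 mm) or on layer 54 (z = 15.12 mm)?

Layer 2 (z = 0.56): the r=4 cylinder gives a regular 16-gon of circumradius 4 (constant along its height) (perimeter = 2·16·4.000·sin(180°/16) = 24.97 mm); the cylinder at (2, 6.5) is absent (z outside [16.5, 19.5]); the cube at (16, 6) does not reach this height (z outside [8.5, 30.5]); the cube at (2, -3) is not intersected at this z (z outside [1, 14.5]); Taking the union: only the r=4 cylinder is present, so the union is just that shape — boundary = 24.97 mm. So its perimeter = 24.97 mm. Layer 54 (z = 15.12): the cylinder: section is a regular 16-gon, circumradius r=4 (perimeter = 2·16·4.000·sin(180°/16) = 24.97 mm); the cylinder at (2, 6.5) is absent (z outside [16.5, 19.5]); the 27×15 cube at (16, 6) contributes its full rectangle (perimeter 84.00 mm); the cube at (2, -3) is not intersected at this z (z outside [1, 14.5]); Combining (union): the 2 present regions are separate (no shared area or edge), so areas and boundary lengths simply add and each stays a separate island — boundary = 108.97 mm. So its perimeter = 108.97 mm. Layer 54 is larger (108.97 vs 24.97 mm).

layer 54 (z = 15.12 mm)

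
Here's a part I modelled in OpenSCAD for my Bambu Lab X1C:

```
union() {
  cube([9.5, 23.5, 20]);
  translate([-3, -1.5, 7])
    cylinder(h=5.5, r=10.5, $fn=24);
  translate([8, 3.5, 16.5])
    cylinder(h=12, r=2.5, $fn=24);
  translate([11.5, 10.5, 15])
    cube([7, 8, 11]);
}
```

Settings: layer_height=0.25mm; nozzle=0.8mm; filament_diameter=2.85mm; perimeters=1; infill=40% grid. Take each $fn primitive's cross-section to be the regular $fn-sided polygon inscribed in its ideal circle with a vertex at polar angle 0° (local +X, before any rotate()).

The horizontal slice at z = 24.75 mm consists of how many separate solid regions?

At z = 24.75 mm: the cube is not intersected at this z (z outside [0, 20]); the cylinder at (-3, -1.5) is not intersected at this z (z outside [7, 12.5]); the r=2.5 cylinder at (8, 3.5) contributes a regular 24-gon of circumradius 2.5; the cube at (11.5, 10.5) (footprint 7×8) is included at this height; Merging all regions: the 2 present regions are separate (no shared area or edge), so areas and boundary lengths simply add and each stays a separate island — 2 connected regions. The result has 2 disconnected regions.

2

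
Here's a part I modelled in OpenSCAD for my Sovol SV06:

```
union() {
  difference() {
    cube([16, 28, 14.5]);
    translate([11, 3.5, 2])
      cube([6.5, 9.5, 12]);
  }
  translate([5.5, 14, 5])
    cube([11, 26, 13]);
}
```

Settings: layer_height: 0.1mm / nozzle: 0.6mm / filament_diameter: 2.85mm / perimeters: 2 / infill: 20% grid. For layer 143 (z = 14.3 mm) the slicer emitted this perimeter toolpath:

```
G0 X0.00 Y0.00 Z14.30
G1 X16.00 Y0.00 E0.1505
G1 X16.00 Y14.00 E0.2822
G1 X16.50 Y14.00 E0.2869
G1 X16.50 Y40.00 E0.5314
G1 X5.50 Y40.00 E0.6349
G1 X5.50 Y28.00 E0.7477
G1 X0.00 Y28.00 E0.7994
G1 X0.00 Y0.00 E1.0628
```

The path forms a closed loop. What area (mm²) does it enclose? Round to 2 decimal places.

Apply the shoelace formula to the sequence of (X, Y) vertices; enclosed area = 587.00 mm².

587.00 mm²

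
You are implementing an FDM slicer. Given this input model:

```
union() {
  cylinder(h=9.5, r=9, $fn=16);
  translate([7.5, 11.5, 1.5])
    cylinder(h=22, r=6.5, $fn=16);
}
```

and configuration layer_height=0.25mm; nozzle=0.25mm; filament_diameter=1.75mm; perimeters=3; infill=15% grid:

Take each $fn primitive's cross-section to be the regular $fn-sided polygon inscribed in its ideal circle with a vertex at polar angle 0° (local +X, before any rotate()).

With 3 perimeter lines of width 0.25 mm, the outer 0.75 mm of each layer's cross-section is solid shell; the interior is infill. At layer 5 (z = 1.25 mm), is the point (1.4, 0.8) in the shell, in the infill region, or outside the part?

infill

At z = 1.25 mm: the r=9 cylinder contributes a regular 16-gon of circumradius 9; the cylinder at (7.5, 11.5) is absent (z outside [1.5, 23.5]); Merging all regions: only the r=9 cylinder is present, so the union is just that shape — 1 connected region. Overall, the cross-section is a single solid region. The nearest boundary edge runs (8.31, 3.44)→(6.36, 6.36); distance from the point to it = 7.22 mm. The point is inside the cross-section and 7.22 mm from the nearest boundary — more than the 0.75 mm shell width (3 × 0.25), so it's in the infill interior.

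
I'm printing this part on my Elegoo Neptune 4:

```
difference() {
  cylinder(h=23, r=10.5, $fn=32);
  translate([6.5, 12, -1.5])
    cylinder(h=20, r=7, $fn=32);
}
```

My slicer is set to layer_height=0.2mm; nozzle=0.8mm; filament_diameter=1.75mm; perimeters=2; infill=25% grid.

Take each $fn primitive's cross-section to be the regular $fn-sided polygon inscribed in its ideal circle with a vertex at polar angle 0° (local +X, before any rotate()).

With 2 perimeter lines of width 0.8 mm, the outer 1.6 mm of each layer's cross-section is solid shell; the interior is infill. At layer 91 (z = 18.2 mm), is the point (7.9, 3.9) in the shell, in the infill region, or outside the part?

shell

At z = 18.2 mm: the r=10.5 cylinder gives a regular 32-gon of circumradius 10.5 (constant along its height); the r=7 cylinder at (6.5, 12) gives a regular 32-gon of circumradius 7 (constant along its height); After the difference (first − rest): starting from the r=10.5 cylinder, the r=7 cylinder at (6.5, 12) partially overlaps it — only the 27.40 mm² overlap (of its 152.95 mm²) is removed, clipping the outline — 1 connected region. Overall, the cross-section is a single solid region. The nearest boundary edge runs (6.50, 5.00)→(7.87, 5.13); distance from the point to it = 1.23 mm. The point is inside the cross-section, 1.23 mm from the nearest boundary — within the 1.6 mm shell band (2 × 0.8).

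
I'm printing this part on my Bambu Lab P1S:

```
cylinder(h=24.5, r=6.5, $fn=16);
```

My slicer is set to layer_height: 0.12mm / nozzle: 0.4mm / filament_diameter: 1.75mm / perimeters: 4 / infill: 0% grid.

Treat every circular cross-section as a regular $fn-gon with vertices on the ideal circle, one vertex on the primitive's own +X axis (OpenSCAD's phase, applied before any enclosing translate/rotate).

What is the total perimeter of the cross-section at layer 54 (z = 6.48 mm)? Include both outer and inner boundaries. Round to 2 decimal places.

At z = 6.48 mm: the r=6.5 cylinder contributes a regular 16-gon of circumradius 6.5 (perimeter = 2·16·6.500·sin(180°/16) = 40.58 mm). Overall, the cross-section is a single solid region. Total boundary length (outer) = 40.58 mm.

40.58 mm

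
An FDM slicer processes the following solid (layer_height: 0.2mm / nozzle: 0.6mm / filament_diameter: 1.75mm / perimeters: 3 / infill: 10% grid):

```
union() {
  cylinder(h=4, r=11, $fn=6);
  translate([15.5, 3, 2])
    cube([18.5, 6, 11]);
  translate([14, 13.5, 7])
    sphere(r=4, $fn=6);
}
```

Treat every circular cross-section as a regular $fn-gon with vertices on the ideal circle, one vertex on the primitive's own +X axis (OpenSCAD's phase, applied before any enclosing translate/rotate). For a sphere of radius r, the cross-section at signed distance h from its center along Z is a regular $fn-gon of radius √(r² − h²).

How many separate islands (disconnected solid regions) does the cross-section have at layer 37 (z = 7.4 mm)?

At z = 7.4 mm: the cylinder is not intersected at this z (z outside [0, 4]); the cube at (15.5, 3) is present — its section is the full 18.5×6 rectangle; the r=4 sphere at (14, 13.5) slices to a regular 6-gon of circumradius 3.980 (√(r²−h²) with h=0.4 from center); Combining (union): the 2 present regions are separate (no shared area or edge), so areas and boundary lengths simply add and each stays a separate island — 2 connected regions. Overall, the cross-section has 2 separate islands. Island count = 2.

2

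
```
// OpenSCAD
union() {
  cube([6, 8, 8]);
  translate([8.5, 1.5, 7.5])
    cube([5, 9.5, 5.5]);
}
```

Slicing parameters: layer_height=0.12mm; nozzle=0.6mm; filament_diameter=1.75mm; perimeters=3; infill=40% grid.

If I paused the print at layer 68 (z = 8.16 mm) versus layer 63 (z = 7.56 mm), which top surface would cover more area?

layer 63 (z = 7.56 mm)

Layer 68 (z = 8.16): the cube is not intersected at this z (z outside [0, 8]); the cube at (8.5, 1.5) (footprint 5×9.5) is included at this height (area 47.50 mm²); Taking the union: only the 5×9.5 cube at (8.5, 1.5) is present, so the union is just that shape — area = 47.50 mm². So its area = 47.50 mm². Layer 63 (z = 7.56): the cube is present — its section is the full 6×8 rectangle (area 48.00 mm²); the cube at (8.5, 1.5) (footprint 5×9.5) is included at this height (area 47.50 mm²); Taking the union: the 2 present regions are separate (no shared area or edge), so areas and boundary lengths simply add and each stays a separate island — area = 95.50 mm². So its area = 95.50 mm². Layer 63 is larger (95.50 vs 47.50 mm²).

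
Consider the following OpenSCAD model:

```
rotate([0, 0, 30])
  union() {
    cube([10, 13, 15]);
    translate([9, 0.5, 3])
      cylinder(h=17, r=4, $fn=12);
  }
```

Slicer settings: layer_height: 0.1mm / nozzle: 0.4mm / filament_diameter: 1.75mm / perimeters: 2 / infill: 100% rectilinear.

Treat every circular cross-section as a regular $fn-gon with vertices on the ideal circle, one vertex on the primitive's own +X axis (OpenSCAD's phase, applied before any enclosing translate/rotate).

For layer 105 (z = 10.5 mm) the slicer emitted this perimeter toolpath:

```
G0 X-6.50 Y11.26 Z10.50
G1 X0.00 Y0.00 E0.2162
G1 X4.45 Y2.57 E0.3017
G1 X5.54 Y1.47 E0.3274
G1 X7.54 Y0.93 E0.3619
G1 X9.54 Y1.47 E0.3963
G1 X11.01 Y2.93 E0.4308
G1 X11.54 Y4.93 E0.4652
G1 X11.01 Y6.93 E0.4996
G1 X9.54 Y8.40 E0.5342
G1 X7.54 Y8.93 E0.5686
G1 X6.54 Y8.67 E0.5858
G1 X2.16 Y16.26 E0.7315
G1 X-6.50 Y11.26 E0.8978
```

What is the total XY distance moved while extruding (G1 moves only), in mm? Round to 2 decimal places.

Sum the Euclidean lengths of each G1 segment: total = 53.99 mm.

53.99 mm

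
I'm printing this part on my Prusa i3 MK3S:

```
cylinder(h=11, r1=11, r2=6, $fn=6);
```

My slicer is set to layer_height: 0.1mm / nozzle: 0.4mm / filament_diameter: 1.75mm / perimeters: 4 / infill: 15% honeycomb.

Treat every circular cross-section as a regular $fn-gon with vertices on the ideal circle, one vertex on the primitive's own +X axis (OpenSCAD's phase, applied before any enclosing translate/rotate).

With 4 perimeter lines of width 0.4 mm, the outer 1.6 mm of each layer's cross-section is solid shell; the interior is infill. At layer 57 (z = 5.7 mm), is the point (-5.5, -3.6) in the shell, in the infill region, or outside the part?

shell

At z = 5.7 mm: the cone contributes a regular 6-gon of circumradius 8.409 (interpolated between r1=11 and r2=6 at t=0.518). Overall, the cross-section is a single solid region. The nearest boundary edge runs (-8.41, 0.00)→(-4.20, -7.28); distance from the point to it = 0.72 mm. The point is inside the cross-section, 0.72 mm from the nearest boundary — within the 1.6 mm shell band (4 × 0.4).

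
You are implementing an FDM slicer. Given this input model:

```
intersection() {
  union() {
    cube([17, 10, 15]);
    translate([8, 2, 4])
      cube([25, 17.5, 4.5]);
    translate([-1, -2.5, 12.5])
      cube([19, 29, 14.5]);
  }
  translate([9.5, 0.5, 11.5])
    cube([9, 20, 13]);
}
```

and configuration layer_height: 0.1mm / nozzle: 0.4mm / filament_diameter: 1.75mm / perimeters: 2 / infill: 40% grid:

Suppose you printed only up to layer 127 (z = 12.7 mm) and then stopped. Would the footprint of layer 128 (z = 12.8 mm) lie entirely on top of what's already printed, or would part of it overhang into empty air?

entirely on top

Compare the two slices. At z = 12.7: the 17×10 cube contributes its full rectangle (area 170.00 mm²); the cube at (8, 2) is absent (z outside [4, 8.5]); the cube at (-1, -2.5) is present — its section is the full 19×29 rectangle (area 551.00 mm²); Combining (union): the 17×10 cube lies entirely inside the 19×29 cube at (-1, -2.5), so the union is just the 19×29 cube at (-1, -2.5) — area = 551.00 mm²; the 9×20 cube at (9.5, 0.5) contributes its full rectangle (area 180.00 mm²); Taking the intersection: the 9×20 cube at (9.5, 0.5) partially overlaps that combined region; clipping to the common part keeps 170.00 mm² — area = 170.00 mm². At z = 12.8: the 17×10 cube contributes its full rectangle (area 170.00 mm²); the cube at (8, 2) is not intersected at this z (z outside [4, 8.5]); the cube at (-1, -2.5) (footprint 19×29) is included at this height (area 551.00 mm²); Taking the union: the 17×10 cube lies entirely inside the 19×29 cube at (-1, -2.5), so the union is just the 19×29 cube at (-1, -2.5) — area = 551.00 mm²; the 9×20 cube at (9.5, 0.5) contributes its full rectangle (area 180.00 mm²); After intersecting: the 9×20 cube at (9.5, 0.5) partially overlaps that combined region; clipping to the common part keeps 170.00 mm² — area = 170.00 mm². Checking containment: the cross-section at z = 12.8 is a subset of the cross-section at z = 12.7.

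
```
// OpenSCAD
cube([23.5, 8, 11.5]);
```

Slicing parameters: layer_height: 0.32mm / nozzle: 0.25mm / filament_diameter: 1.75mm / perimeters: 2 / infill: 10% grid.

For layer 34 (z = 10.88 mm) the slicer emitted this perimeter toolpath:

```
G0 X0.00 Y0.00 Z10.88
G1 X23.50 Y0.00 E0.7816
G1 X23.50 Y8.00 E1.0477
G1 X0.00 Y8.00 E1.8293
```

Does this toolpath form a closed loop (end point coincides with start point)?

Start point (G0): (0.00, 0.00). End point (last G1): the path does not return to the start — open.

no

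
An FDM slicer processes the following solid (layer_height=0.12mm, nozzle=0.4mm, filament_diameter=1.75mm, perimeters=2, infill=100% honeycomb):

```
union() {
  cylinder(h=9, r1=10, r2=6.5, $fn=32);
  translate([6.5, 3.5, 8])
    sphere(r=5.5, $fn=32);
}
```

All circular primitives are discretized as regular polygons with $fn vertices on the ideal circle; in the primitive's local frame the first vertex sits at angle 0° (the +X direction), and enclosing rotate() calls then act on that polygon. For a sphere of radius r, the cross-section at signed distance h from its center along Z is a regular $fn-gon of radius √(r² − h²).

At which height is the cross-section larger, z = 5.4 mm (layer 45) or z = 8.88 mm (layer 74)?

layer 45 (z = 5.4 mm)

Layer 45 (z = 5.4): the cone: at t=0.600 of its height the radius interpolates to r₁+(r₂−r₁)t = 7.900, giving a regular 32-gon of that circumradius (area = (32/2)·7.900²·sin(360°/32) = 194.81 mm²); the r=5.5 sphere at (6.5, 3.5) contributes a regular 32-gon of circumradius √(5.5²−2.6²) = 4.847 (area = (32/2)·4.847²·sin(360°/32) = 73.32 mm²); Taking the union: the regions partially overlap — summed areas 268.13 mm² minus the doubly-counted overlap 36.42 mm² gives 231.71 mm² — area = 231.71 mm². So its area = 231.71 mm². Layer 74 (z = 8.88): the cone: at t=0.987 of its height the radius interpolates to r₁+(r₂−r₁)t = 6.547, giving a regular 32-gon of that circumradius (area = (32/2)·6.547²·sin(360°/32) = 133.78 mm²); the sphere at (6.5, 3.5): section is a regular 32-gon, circumradius = √(r²−h²) = √(5.5²−0.88²) = 5.429 (area = (32/2)·5.429²·sin(360°/32) = 92.01 mm²); Taking the union: the regions partially overlap — summed areas 225.79 mm² minus the doubly-counted overlap 29.55 mm² gives 196.23 mm² — area = 196.23 mm². So its area = 196.23 mm². Layer 45 is larger (231.71 vs 196.23 mm²).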